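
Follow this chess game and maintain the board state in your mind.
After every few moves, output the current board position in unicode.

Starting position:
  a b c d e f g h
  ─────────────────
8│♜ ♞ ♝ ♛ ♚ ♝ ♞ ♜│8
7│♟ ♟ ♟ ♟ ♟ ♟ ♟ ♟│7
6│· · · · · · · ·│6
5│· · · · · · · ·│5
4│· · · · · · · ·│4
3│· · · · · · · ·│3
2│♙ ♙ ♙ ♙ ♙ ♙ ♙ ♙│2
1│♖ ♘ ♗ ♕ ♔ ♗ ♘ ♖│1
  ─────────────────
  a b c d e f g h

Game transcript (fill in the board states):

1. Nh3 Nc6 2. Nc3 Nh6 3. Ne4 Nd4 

  a b c d e f g h
  ─────────────────
8│♜ · ♝ ♛ ♚ ♝ · ♜│8
7│♟ ♟ ♟ ♟ ♟ ♟ ♟ ♟│7
6│· · · · · · · ♞│6
5│· · · · · · · ·│5
4│· · · ♞ ♘ · · ·│4
3│· · · · · · · ♘│3
2│♙ ♙ ♙ ♙ ♙ ♙ ♙ ♙│2
1│♖ · ♗ ♕ ♔ ♗ · ♖│1
  ─────────────────
  a b c d e f g h

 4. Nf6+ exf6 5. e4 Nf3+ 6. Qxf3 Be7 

  a b c d e f g h
  ─────────────────
8│♜ · ♝ ♛ ♚ · · ♜│8
7│♟ ♟ ♟ ♟ ♝ ♟ ♟ ♟│7
6│· · · · · ♟ · ♞│6
5│· · · · · · · ·│5
4│· · · · ♙ · · ·│4
3│· · · · · ♕ · ♘│3
2│♙ ♙ ♙ ♙ · ♙ ♙ ♙│2
1│♖ · ♗ · ♔ ♗ · ♖│1
  ─────────────────
  a b c d e f g h

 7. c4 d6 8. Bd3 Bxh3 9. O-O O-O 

  a b c d e f g h
  ─────────────────
8│♜ · · ♛ · ♜ ♚ ·│8
7│♟ ♟ ♟ · ♝ ♟ ♟ ♟│7
6│· · · ♟ · ♟ · ♞│6
5│· · · · · · · ·│5
4│· · ♙ · ♙ · · ·│4
3│· · · ♗ · ♕ · ♝│3
2│♙ ♙ · ♙ · ♙ ♙ ♙│2
1│♖ · ♗ · · ♖ ♔ ·│1
  ─────────────────
  a b c d e f g h

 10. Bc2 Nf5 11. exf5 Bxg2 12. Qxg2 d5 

  a b c d e f g h
  ─────────────────
8│♜ · · ♛ · ♜ ♚ ·│8
7│♟ ♟ ♟ · ♝ ♟ ♟ ♟│7
6│· · · · · ♟ · ·│6
5│· · · ♟ · ♙ · ·│5
4│· · ♙ · · · · ·│4
3│· · · · · · · ·│3
2│♙ ♙ ♗ ♙ · ♙ ♕ ♙│2
1│♖ · ♗ · · ♖ ♔ ·│1
  ─────────────────
  a b c d e f g h



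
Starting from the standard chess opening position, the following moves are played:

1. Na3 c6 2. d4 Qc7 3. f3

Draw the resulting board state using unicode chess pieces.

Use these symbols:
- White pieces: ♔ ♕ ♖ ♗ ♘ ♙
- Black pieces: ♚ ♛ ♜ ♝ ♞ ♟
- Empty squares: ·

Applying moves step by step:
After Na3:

♜ ♞ ♝ ♛ ♚ ♝ ♞ ♜
♟ ♟ ♟ ♟ ♟ ♟ ♟ ♟
· · · · · · · ·
· · · · · · · ·
· · · · · · · ·
♘ · · · · · · ·
♙ ♙ ♙ ♙ ♙ ♙ ♙ ♙
♖ · ♗ ♕ ♔ ♗ ♘ ♖


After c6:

♜ ♞ ♝ ♛ ♚ ♝ ♞ ♜
♟ ♟ · ♟ ♟ ♟ ♟ ♟
· · ♟ · · · · ·
· · · · · · · ·
· · · · · · · ·
♘ · · · · · · ·
♙ ♙ ♙ ♙ ♙ ♙ ♙ ♙
♖ · ♗ ♕ ♔ ♗ ♘ ♖


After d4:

♜ ♞ ♝ ♛ ♚ ♝ ♞ ♜
♟ ♟ · ♟ ♟ ♟ ♟ ♟
· · ♟ · · · · ·
· · · · · · · ·
· · · ♙ · · · ·
♘ · · · · · · ·
♙ ♙ ♙ · ♙ ♙ ♙ ♙
♖ · ♗ ♕ ♔ ♗ ♘ ♖


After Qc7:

♜ ♞ ♝ · ♚ ♝ ♞ ♜
♟ ♟ ♛ ♟ ♟ ♟ ♟ ♟
· · ♟ · · · · ·
· · · · · · · ·
· · · ♙ · · · ·
♘ · · · · · · ·
♙ ♙ ♙ · ♙ ♙ ♙ ♙
♖ · ♗ ♕ ♔ ♗ ♘ ♖


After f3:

♜ ♞ ♝ · ♚ ♝ ♞ ♜
♟ ♟ ♛ ♟ ♟ ♟ ♟ ♟
· · ♟ · · · · ·
· · · · · · · ·
· · · ♙ · · · ·
♘ · · · · ♙ · ·
♙ ♙ ♙ · ♙ · ♙ ♙
♖ · ♗ ♕ ♔ ♗ ♘ ♖



  a b c d e f g h
  ─────────────────
8│♜ ♞ ♝ · ♚ ♝ ♞ ♜│8
7│♟ ♟ ♛ ♟ ♟ ♟ ♟ ♟│7
6│· · ♟ · · · · ·│6
5│· · · · · · · ·│5
4│· · · ♙ · · · ·│4
3│♘ · · · · ♙ · ·│3
2│♙ ♙ ♙ · ♙ · ♙ ♙│2
1│♖ · ♗ ♕ ♔ ♗ ♘ ♖│1
  ─────────────────
  a b c d e f g h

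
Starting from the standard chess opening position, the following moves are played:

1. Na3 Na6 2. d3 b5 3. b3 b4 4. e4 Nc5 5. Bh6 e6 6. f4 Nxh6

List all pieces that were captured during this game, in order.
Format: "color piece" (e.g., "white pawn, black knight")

Tracking captures:
  Nxh6: captured white bishop

white bishop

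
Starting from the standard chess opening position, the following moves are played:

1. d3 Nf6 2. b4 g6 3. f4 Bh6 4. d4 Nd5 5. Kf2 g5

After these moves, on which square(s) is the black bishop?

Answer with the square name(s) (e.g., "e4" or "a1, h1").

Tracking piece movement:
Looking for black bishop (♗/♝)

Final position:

  a b c d e f g h
  ─────────────────
8│♜ ♞ ♝ ♛ ♚ · · ♜│8
7│♟ ♟ ♟ ♟ ♟ ♟ · ♟│7
6│· · · · · · · ♝│6
5│· · · ♞ · · ♟ ·│5
4│· ♙ · ♙ · ♙ · ·│4
3│· · · · · · · ·│3
2│♙ · ♙ · ♙ ♔ ♙ ♙│2
1│♖ ♘ ♗ ♕ · ♗ ♘ ♖│1
  ─────────────────
  a b c d e f g h


c8, h6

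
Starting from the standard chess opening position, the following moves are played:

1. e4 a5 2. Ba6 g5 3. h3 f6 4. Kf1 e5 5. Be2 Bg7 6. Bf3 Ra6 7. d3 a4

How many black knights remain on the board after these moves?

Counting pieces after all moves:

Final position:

  a b c d e f g h
  ─────────────────
8│· ♞ ♝ ♛ ♚ · ♞ ♜│8
7│· ♟ ♟ ♟ · · ♝ ♟│7
6│♜ · · · · ♟ · ·│6
5│· · · · ♟ · ♟ ·│5
4│♟ · · · ♙ · · ·│4
3│· · · ♙ · ♗ · ♙│3
2│♙ ♙ ♙ · · ♙ ♙ ·│2
1│♖ ♘ ♗ ♕ · ♔ ♘ ♖│1
  ─────────────────
  a b c d e f g h


2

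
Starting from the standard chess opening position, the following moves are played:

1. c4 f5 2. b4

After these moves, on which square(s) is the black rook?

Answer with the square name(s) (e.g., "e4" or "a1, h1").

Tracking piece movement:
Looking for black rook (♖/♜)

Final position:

  a b c d e f g h
  ─────────────────
8│♜ ♞ ♝ ♛ ♚ ♝ ♞ ♜│8
7│♟ ♟ ♟ ♟ ♟ · ♟ ♟│7
6│· · · · · · · ·│6
5│· · · · · ♟ · ·│5
4│· ♙ ♙ · · · · ·│4
3│· · · · · · · ·│3
2│♙ · · ♙ ♙ ♙ ♙ ♙│2
1│♖ ♘ ♗ ♕ ♔ ♗ ♘ ♖│1
  ─────────────────
  a b c d e f g h


a8, h8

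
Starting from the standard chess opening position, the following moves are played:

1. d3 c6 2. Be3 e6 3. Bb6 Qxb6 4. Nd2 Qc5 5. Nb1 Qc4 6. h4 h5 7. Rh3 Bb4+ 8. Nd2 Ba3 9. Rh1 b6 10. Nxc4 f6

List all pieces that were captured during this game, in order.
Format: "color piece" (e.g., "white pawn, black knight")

Tracking captures:
  Qxb6: captured white bishop
  Nxc4: captured black queen

white bishop, black queen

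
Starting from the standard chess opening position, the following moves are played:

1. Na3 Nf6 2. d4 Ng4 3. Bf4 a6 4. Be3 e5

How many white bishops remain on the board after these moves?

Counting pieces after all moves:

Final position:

  a b c d e f g h
  ─────────────────
8│♜ ♞ ♝ ♛ ♚ ♝ · ♜│8
7│· ♟ ♟ ♟ · ♟ ♟ ♟│7
6│♟ · · · · · · ·│6
5│· · · · ♟ · · ·│5
4│· · · ♙ · · ♞ ·│4
3│♘ · · · ♗ · · ·│3
2│♙ ♙ ♙ · ♙ ♙ ♙ ♙│2
1│♖ · · ♕ ♔ ♗ ♘ ♖│1
  ─────────────────
  a b c d e f g h


2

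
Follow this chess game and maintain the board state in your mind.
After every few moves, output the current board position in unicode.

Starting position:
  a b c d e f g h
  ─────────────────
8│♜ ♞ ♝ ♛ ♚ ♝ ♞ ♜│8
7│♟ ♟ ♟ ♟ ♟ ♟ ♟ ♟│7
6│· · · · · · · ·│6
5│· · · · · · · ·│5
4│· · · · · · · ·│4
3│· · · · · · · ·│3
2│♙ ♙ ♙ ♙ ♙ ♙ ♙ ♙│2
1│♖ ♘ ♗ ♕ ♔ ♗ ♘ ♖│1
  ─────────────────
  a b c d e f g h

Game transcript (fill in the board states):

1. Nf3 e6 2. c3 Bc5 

  a b c d e f g h
  ─────────────────
8│♜ ♞ ♝ ♛ ♚ · ♞ ♜│8
7│♟ ♟ ♟ ♟ · ♟ ♟ ♟│7
6│· · · · ♟ · · ·│6
5│· · ♝ · · · · ·│5
4│· · · · · · · ·│4
3│· · ♙ · · ♘ · ·│3
2│♙ ♙ · ♙ ♙ ♙ ♙ ♙│2
1│♖ ♘ ♗ ♕ ♔ ♗ · ♖│1
  ─────────────────
  a b c d e f g h

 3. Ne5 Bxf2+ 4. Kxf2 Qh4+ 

  a b c d e f g h
  ─────────────────
8│♜ ♞ ♝ · ♚ · ♞ ♜│8
7│♟ ♟ ♟ ♟ · ♟ ♟ ♟│7
6│· · · · ♟ · · ·│6
5│· · · · ♘ · · ·│5
4│· · · · · · · ♛│4
3│· · ♙ · · · · ·│3
2│♙ ♙ · ♙ ♙ ♔ ♙ ♙│2
1│♖ ♘ ♗ ♕ · ♗ · ♖│1
  ─────────────────
  a b c d e f g h

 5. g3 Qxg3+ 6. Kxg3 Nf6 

  a b c d e f g h
  ─────────────────
8│♜ ♞ ♝ · ♚ · · ♜│8
7│♟ ♟ ♟ ♟ · ♟ ♟ ♟│7
6│· · · · ♟ ♞ · ·│6
5│· · · · ♘ · · ·│5
4│· · · · · · · ·│4
3│· · ♙ · · · ♔ ·│3
2│♙ ♙ · ♙ ♙ · · ♙│2
1│♖ ♘ ♗ ♕ · ♗ · ♖│1
  ─────────────────
  a b c d e f g h

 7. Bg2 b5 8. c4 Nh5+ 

  a b c d e f g h
  ─────────────────
8│♜ ♞ ♝ · ♚ · · ♜│8
7│♟ · ♟ ♟ · ♟ ♟ ♟│7
6│· · · · ♟ · · ·│6
5│· ♟ · · ♘ · · ♞│5
4│· · ♙ · · · · ·│4
3│· · · · · · ♔ ·│3
2│♙ ♙ · ♙ ♙ · ♗ ♙│2
1│♖ ♘ ♗ ♕ · · · ♖│1
  ─────────────────
  a b c d e f g h

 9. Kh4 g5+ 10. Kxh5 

  a b c d e f g h
  ─────────────────
8│♜ ♞ ♝ · ♚ · · ♜│8
7│♟ · ♟ ♟ · ♟ · ♟│7
6│· · · · ♟ · · ·│6
5│· ♟ · · ♘ · ♟ ♔│5
4│· · ♙ · · · · ·│4
3│· · · · · · · ·│3
2│♙ ♙ · ♙ ♙ · ♗ ♙│2
1│♖ ♘ ♗ ♕ · · · ♖│1
  ─────────────────
  a b c d e f g h


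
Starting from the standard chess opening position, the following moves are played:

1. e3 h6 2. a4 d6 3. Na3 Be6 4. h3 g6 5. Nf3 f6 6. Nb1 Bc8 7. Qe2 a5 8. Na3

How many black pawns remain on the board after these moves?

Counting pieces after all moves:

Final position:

  a b c d e f g h
  ─────────────────
8│♜ ♞ ♝ ♛ ♚ ♝ ♞ ♜│8
7│· ♟ ♟ · ♟ · · ·│7
6│· · · ♟ · ♟ ♟ ♟│6
5│♟ · · · · · · ·│5
4│♙ · · · · · · ·│4
3│♘ · · · ♙ ♘ · ♙│3
2│· ♙ ♙ ♙ ♕ ♙ ♙ ·│2
1│♖ · ♗ · ♔ ♗ · ♖│1
  ─────────────────
  a b c d e f g h


8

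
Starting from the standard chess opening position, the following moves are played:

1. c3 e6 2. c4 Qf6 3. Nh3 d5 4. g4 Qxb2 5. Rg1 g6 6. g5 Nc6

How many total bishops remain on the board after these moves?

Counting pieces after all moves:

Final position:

  a b c d e f g h
  ─────────────────
8│♜ · ♝ · ♚ ♝ ♞ ♜│8
7│♟ ♟ ♟ · · ♟ · ♟│7
6│· · ♞ · ♟ · ♟ ·│6
5│· · · ♟ · · ♙ ·│5
4│· · ♙ · · · · ·│4
3│· · · · · · · ♘│3
2│♙ ♛ · ♙ ♙ ♙ · ♙│2
1│♖ ♘ ♗ ♕ ♔ ♗ ♖ ·│1
  ─────────────────
  a b c d e f g h


4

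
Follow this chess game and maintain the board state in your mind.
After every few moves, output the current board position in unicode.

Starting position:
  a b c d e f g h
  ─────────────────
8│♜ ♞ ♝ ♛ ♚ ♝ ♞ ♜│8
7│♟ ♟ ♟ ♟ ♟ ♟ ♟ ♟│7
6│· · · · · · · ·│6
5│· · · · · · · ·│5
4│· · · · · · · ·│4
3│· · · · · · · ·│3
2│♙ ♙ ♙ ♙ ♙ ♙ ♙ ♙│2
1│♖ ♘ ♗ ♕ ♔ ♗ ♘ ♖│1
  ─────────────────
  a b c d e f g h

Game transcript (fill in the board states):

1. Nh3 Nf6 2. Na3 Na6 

  a b c d e f g h
  ─────────────────
8│♜ · ♝ ♛ ♚ ♝ · ♜│8
7│♟ ♟ ♟ ♟ ♟ ♟ ♟ ♟│7
6│♞ · · · · ♞ · ·│6
5│· · · · · · · ·│5
4│· · · · · · · ·│4
3│♘ · · · · · · ♘│3
2│♙ ♙ ♙ ♙ ♙ ♙ ♙ ♙│2
1│♖ · ♗ ♕ ♔ ♗ · ♖│1
  ─────────────────
  a b c d e f g h

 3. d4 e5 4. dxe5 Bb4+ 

  a b c d e f g h
  ─────────────────
8│♜ · ♝ ♛ ♚ · · ♜│8
7│♟ ♟ ♟ ♟ · ♟ ♟ ♟│7
6│♞ · · · · ♞ · ·│6
5│· · · · ♙ · · ·│5
4│· ♝ · · · · · ·│4
3│♘ · · · · · · ♘│3
2│♙ ♙ ♙ · ♙ ♙ ♙ ♙│2
1│♖ · ♗ ♕ ♔ ♗ · ♖│1
  ─────────────────
  a b c d e f g h

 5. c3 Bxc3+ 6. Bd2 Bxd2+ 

  a b c d e f g h
  ─────────────────
8│♜ · ♝ ♛ ♚ · · ♜│8
7│♟ ♟ ♟ ♟ · ♟ ♟ ♟│7
6│♞ · · · · ♞ · ·│6
5│· · · · ♙ · · ·│5
4│· · · · · · · ·│4
3│♘ · · · · · · ♘│3
2│♙ ♙ · ♝ ♙ ♙ ♙ ♙│2
1│♖ · · ♕ ♔ ♗ · ♖│1
  ─────────────────
  a b c d e f g h

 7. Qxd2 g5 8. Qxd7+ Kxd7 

  a b c d e f g h
  ─────────────────
8│♜ · ♝ ♛ · · · ♜│8
7│♟ ♟ ♟ ♚ · ♟ · ♟│7
6│♞ · · · · ♞ · ·│6
5│· · · · ♙ · ♟ ·│5
4│· · · · · · · ·│4
3│♘ · · · · · · ♘│3
2│♙ ♙ · · ♙ ♙ ♙ ♙│2
1│♖ · · · ♔ ♗ · ♖│1
  ─────────────────
  a b c d e f g h

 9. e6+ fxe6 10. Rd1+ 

  a b c d e f g h
  ─────────────────
8│♜ · ♝ ♛ · · · ♜│8
7│♟ ♟ ♟ ♚ · · · ♟│7
6│♞ · · · ♟ ♞ · ·│6
5│· · · · · · ♟ ·│5
4│· · · · · · · ·│4
3│♘ · · · · · · ♘│3
2│♙ ♙ · · ♙ ♙ ♙ ♙│2
1│· · · ♖ ♔ ♗ · ♖│1
  ─────────────────
  a b c d e f g h


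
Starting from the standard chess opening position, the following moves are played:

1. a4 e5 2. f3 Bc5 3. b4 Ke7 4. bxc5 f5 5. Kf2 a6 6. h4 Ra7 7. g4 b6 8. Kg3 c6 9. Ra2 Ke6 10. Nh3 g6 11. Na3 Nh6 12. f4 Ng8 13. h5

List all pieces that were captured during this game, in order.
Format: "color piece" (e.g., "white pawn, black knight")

Tracking captures:
  bxc5: captured black bishop

black bishop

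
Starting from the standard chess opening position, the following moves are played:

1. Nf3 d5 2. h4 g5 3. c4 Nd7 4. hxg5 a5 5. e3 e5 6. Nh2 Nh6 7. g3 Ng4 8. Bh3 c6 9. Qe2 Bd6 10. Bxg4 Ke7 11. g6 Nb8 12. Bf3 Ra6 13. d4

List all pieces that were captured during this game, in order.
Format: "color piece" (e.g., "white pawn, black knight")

Tracking captures:
  hxg5: captured black pawn
  Bxg4: captured black knight

black pawn, black knight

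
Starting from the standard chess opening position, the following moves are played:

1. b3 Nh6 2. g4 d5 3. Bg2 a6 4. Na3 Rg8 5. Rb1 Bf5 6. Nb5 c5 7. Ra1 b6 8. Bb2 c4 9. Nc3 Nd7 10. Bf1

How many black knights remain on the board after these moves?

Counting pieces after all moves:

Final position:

  a b c d e f g h
  ─────────────────
8│♜ · · ♛ ♚ ♝ ♜ ·│8
7│· · · ♞ ♟ ♟ ♟ ♟│7
6│♟ ♟ · · · · · ♞│6
5│· · · ♟ · ♝ · ·│5
4│· · ♟ · · · ♙ ·│4
3│· ♙ ♘ · · · · ·│3
2│♙ ♗ ♙ ♙ ♙ ♙ · ♙│2
1│♖ · · ♕ ♔ ♗ ♘ ♖│1
  ─────────────────
  a b c d e f g h


2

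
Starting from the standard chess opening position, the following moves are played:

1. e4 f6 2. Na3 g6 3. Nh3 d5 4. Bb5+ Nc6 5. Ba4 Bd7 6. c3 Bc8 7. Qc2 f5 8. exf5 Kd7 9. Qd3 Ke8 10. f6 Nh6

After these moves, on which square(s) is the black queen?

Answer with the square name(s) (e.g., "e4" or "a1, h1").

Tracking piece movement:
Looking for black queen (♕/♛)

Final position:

  a b c d e f g h
  ─────────────────
8│♜ · ♝ ♛ ♚ ♝ · ♜│8
7│♟ ♟ ♟ · ♟ · · ♟│7
6│· · ♞ · · ♙ ♟ ♞│6
5│· · · ♟ · · · ·│5
4│♗ · · · · · · ·│4
3│♘ · ♙ ♕ · · · ♘│3
2│♙ ♙ · ♙ · ♙ ♙ ♙│2
1│♖ · ♗ · ♔ · · ♖│1
  ─────────────────
  a b c d e f g h


d8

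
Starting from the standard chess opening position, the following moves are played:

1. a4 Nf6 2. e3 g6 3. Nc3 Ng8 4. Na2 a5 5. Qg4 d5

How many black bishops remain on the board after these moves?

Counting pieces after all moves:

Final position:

  a b c d e f g h
  ─────────────────
8│♜ ♞ ♝ ♛ ♚ ♝ ♞ ♜│8
7│· ♟ ♟ · ♟ ♟ · ♟│7
6│· · · · · · ♟ ·│6
5│♟ · · ♟ · · · ·│5
4│♙ · · · · · ♕ ·│4
3│· · · · ♙ · · ·│3
2│♘ ♙ ♙ ♙ · ♙ ♙ ♙│2
1│♖ · ♗ · ♔ ♗ ♘ ♖│1
  ─────────────────
  a b c d e f g h


2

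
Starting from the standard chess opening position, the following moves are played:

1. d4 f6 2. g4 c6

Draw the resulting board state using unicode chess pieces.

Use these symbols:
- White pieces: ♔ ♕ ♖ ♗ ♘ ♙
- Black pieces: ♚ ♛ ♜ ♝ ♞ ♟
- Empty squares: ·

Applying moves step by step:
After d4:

♜ ♞ ♝ ♛ ♚ ♝ ♞ ♜
♟ ♟ ♟ ♟ ♟ ♟ ♟ ♟
· · · · · · · ·
· · · · · · · ·
· · · ♙ · · · ·
· · · · · · · ·
♙ ♙ ♙ · ♙ ♙ ♙ ♙
♖ ♘ ♗ ♕ ♔ ♗ ♘ ♖


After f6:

♜ ♞ ♝ ♛ ♚ ♝ ♞ ♜
♟ ♟ ♟ ♟ ♟ · ♟ ♟
· · · · · ♟ · ·
· · · · · · · ·
· · · ♙ · · · ·
· · · · · · · ·
♙ ♙ ♙ · ♙ ♙ ♙ ♙
♖ ♘ ♗ ♕ ♔ ♗ ♘ ♖


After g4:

♜ ♞ ♝ ♛ ♚ ♝ ♞ ♜
♟ ♟ ♟ ♟ ♟ · ♟ ♟
· · · · · ♟ · ·
· · · · · · · ·
· · · ♙ · · ♙ ·
· · · · · · · ·
♙ ♙ ♙ · ♙ ♙ · ♙
♖ ♘ ♗ ♕ ♔ ♗ ♘ ♖


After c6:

♜ ♞ ♝ ♛ ♚ ♝ ♞ ♜
♟ ♟ · ♟ ♟ · ♟ ♟
· · ♟ · · ♟ · ·
· · · · · · · ·
· · · ♙ · · ♙ ·
· · · · · · · ·
♙ ♙ ♙ · ♙ ♙ · ♙
♖ ♘ ♗ ♕ ♔ ♗ ♘ ♖



  a b c d e f g h
  ─────────────────
8│♜ ♞ ♝ ♛ ♚ ♝ ♞ ♜│8
7│♟ ♟ · ♟ ♟ · ♟ ♟│7
6│· · ♟ · · ♟ · ·│6
5│· · · · · · · ·│5
4│· · · ♙ · · ♙ ·│4
3│· · · · · · · ·│3
2│♙ ♙ ♙ · ♙ ♙ · ♙│2
1│♖ ♘ ♗ ♕ ♔ ♗ ♘ ♖│1
  ─────────────────
  a b c d e f g h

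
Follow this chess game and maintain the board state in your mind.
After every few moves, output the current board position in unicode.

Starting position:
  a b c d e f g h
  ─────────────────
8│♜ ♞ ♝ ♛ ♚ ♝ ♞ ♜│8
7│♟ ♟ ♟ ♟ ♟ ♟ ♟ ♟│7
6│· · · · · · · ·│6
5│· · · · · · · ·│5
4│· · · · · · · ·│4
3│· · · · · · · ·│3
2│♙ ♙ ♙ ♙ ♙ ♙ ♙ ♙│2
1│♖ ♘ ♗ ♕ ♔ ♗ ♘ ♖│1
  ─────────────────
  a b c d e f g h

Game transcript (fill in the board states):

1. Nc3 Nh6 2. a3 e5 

  a b c d e f g h
  ─────────────────
8│♜ ♞ ♝ ♛ ♚ ♝ · ♜│8
7│♟ ♟ ♟ ♟ · ♟ ♟ ♟│7
6│· · · · · · · ♞│6
5│· · · · ♟ · · ·│5
4│· · · · · · · ·│4
3│♙ · ♘ · · · · ·│3
2│· ♙ ♙ ♙ ♙ ♙ ♙ ♙│2
1│♖ · ♗ ♕ ♔ ♗ ♘ ♖│1
  ─────────────────
  a b c d e f g h

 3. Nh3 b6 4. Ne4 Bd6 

  a b c d e f g h
  ─────────────────
8│♜ ♞ ♝ ♛ ♚ · · ♜│8
7│♟ · ♟ ♟ · ♟ ♟ ♟│7
6│· ♟ · ♝ · · · ♞│6
5│· · · · ♟ · · ·│5
4│· · · · ♘ · · ·│4
3│♙ · · · · · · ♘│3
2│· ♙ ♙ ♙ ♙ ♙ ♙ ♙│2
1│♖ · ♗ ♕ ♔ ♗ · ♖│1
  ─────────────────
  a b c d e f g h

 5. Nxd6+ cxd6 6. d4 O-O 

  a b c d e f g h
  ─────────────────
8│♜ ♞ ♝ ♛ · ♜ ♚ ·│8
7│♟ · · ♟ · ♟ ♟ ♟│7
6│· ♟ · ♟ · · · ♞│6
5│· · · · ♟ · · ·│5
4│· · · ♙ · · · ·│4
3│♙ · · · · · · ♘│3
2│· ♙ ♙ · ♙ ♙ ♙ ♙│2
1│♖ · ♗ ♕ ♔ ♗ · ♖│1
  ─────────────────
  a b c d e f g h



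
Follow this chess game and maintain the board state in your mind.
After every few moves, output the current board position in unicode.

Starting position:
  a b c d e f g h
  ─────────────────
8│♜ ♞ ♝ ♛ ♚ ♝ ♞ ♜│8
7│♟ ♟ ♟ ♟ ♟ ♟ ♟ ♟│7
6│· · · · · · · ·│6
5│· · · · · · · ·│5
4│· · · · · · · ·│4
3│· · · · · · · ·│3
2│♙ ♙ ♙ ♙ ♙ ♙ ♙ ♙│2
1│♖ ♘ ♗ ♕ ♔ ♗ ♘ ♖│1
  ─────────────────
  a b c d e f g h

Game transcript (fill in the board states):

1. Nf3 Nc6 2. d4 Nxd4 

  a b c d e f g h
  ─────────────────
8│♜ · ♝ ♛ ♚ ♝ ♞ ♜│8
7│♟ ♟ ♟ ♟ ♟ ♟ ♟ ♟│7
6│· · · · · · · ·│6
5│· · · · · · · ·│5
4│· · · ♞ · · · ·│4
3│· · · · · ♘ · ·│3
2│♙ ♙ ♙ · ♙ ♙ ♙ ♙│2
1│♖ ♘ ♗ ♕ ♔ ♗ · ♖│1
  ─────────────────
  a b c d e f g h

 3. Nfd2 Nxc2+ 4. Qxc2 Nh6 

  a b c d e f g h
  ─────────────────
8│♜ · ♝ ♛ ♚ ♝ · ♜│8
7│♟ ♟ ♟ ♟ ♟ ♟ ♟ ♟│7
6│· · · · · · · ♞│6
5│· · · · · · · ·│5
4│· · · · · · · ·│4
3│· · · · · · · ·│3
2│♙ ♙ ♕ ♘ ♙ ♙ ♙ ♙│2
1│♖ ♘ ♗ · ♔ ♗ · ♖│1
  ─────────────────
  a b c d e f g h

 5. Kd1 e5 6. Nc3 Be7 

  a b c d e f g h
  ─────────────────
8│♜ · ♝ ♛ ♚ · · ♜│8
7│♟ ♟ ♟ ♟ ♝ ♟ ♟ ♟│7
6│· · · · · · · ♞│6
5│· · · · ♟ · · ·│5
4│· · · · · · · ·│4
3│· · ♘ · · · · ·│3
2│♙ ♙ ♕ ♘ ♙ ♙ ♙ ♙│2
1│♖ · ♗ ♔ · ♗ · ♖│1
  ─────────────────
  a b c d e f g h

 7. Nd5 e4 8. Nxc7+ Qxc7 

  a b c d e f g h
  ─────────────────
8│♜ · ♝ · ♚ · · ♜│8
7│♟ ♟ ♛ ♟ ♝ ♟ ♟ ♟│7
6│· · · · · · · ♞│6
5│· · · · · · · ·│5
4│· · · · ♟ · · ·│4
3│· · · · · · · ·│3
2│♙ ♙ ♕ ♘ ♙ ♙ ♙ ♙│2
1│♖ · ♗ ♔ · ♗ · ♖│1
  ─────────────────
  a b c d e f g h

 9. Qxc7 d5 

  a b c d e f g h
  ─────────────────
8│♜ · ♝ · ♚ · · ♜│8
7│♟ ♟ ♕ · ♝ ♟ ♟ ♟│7
6│· · · · · · · ♞│6
5│· · · ♟ · · · ·│5
4│· · · · ♟ · · ·│4
3│· · · · · · · ·│3
2│♙ ♙ · ♘ ♙ ♙ ♙ ♙│2
1│♖ · ♗ ♔ · ♗ · ♖│1
  ─────────────────
  a b c d e f g h


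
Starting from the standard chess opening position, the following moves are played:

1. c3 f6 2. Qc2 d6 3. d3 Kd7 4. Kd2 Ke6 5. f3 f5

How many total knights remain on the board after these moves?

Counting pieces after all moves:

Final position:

  a b c d e f g h
  ─────────────────
8│♜ ♞ ♝ ♛ · ♝ ♞ ♜│8
7│♟ ♟ ♟ · ♟ · ♟ ♟│7
6│· · · ♟ ♚ · · ·│6
5│· · · · · ♟ · ·│5
4│· · · · · · · ·│4
3│· · ♙ ♙ · ♙ · ·│3
2│♙ ♙ ♕ ♔ ♙ · ♙ ♙│2
1│♖ ♘ ♗ · · ♗ ♘ ♖│1
  ─────────────────
  a b c d e f g h


4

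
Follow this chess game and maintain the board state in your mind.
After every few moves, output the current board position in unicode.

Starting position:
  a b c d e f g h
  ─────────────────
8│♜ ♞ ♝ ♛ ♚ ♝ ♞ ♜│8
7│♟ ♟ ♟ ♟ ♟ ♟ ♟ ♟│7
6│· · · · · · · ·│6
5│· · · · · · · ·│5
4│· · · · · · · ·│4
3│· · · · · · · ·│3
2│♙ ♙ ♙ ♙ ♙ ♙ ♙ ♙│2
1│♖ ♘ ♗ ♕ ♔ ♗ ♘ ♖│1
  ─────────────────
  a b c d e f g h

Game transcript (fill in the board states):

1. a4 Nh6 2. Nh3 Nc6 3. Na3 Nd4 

  a b c d e f g h
  ─────────────────
8│♜ · ♝ ♛ ♚ ♝ · ♜│8
7│♟ ♟ ♟ ♟ ♟ ♟ ♟ ♟│7
6│· · · · · · · ♞│6
5│· · · · · · · ·│5
4│♙ · · ♞ · · · ·│4
3│♘ · · · · · · ♘│3
2│· ♙ ♙ ♙ ♙ ♙ ♙ ♙│2
1│♖ · ♗ ♕ ♔ ♗ · ♖│1
  ─────────────────
  a b c d e f g h

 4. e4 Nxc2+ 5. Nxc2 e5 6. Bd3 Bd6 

  a b c d e f g h
  ─────────────────
8│♜ · ♝ ♛ ♚ · · ♜│8
7│♟ ♟ ♟ ♟ · ♟ ♟ ♟│7
6│· · · ♝ · · · ♞│6
5│· · · · ♟ · · ·│5
4│♙ · · · ♙ · · ·│4
3│· · · ♗ · · · ♘│3
2│· ♙ ♘ ♙ · ♙ ♙ ♙│2
1│♖ · ♗ ♕ ♔ · · ♖│1
  ─────────────────
  a b c d e f g h

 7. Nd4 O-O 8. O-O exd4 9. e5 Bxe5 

  a b c d e f g h
  ─────────────────
8│♜ · ♝ ♛ · ♜ ♚ ·│8
7│♟ ♟ ♟ ♟ · ♟ ♟ ♟│7
6│· · · · · · · ♞│6
5│· · · · ♝ · · ·│5
4│♙ · · ♟ · · · ·│4
3│· · · ♗ · · · ♘│3
2│· ♙ · ♙ · ♙ ♙ ♙│2
1│♖ · ♗ ♕ · ♖ ♔ ·│1
  ─────────────────
  a b c d e f g h

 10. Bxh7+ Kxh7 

  a b c d e f g h
  ─────────────────
8│♜ · ♝ ♛ · ♜ · ·│8
7│♟ ♟ ♟ ♟ · ♟ ♟ ♚│7
6│· · · · · · · ♞│6
5│· · · · ♝ · · ·│5
4│♙ · · ♟ · · · ·│4
3│· · · · · · · ♘│3
2│· ♙ · ♙ · ♙ ♙ ♙│2
1│♖ · ♗ ♕ · ♖ ♔ ·│1
  ─────────────────
  a b c d e f g h


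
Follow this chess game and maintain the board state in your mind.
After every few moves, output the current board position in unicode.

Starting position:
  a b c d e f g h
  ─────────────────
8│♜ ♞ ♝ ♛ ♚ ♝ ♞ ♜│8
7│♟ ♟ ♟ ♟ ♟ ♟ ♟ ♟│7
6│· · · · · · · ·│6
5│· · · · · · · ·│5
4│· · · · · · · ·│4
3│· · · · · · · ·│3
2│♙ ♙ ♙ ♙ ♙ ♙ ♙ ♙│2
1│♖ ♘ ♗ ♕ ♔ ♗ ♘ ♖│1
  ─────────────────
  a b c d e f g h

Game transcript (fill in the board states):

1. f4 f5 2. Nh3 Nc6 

  a b c d e f g h
  ─────────────────
8│♜ · ♝ ♛ ♚ ♝ ♞ ♜│8
7│♟ ♟ ♟ ♟ ♟ · ♟ ♟│7
6│· · ♞ · · · · ·│6
5│· · · · · ♟ · ·│5
4│· · · · · ♙ · ·│4
3│· · · · · · · ♘│3
2│♙ ♙ ♙ ♙ ♙ · ♙ ♙│2
1│♖ ♘ ♗ ♕ ♔ ♗ · ♖│1
  ─────────────────
  a b c d e f g h

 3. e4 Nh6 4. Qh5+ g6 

  a b c d e f g h
  ─────────────────
8│♜ · ♝ ♛ ♚ ♝ · ♜│8
7│♟ ♟ ♟ ♟ ♟ · · ♟│7
6│· · ♞ · · · ♟ ♞│6
5│· · · · · ♟ · ♕│5
4│· · · · ♙ ♙ · ·│4
3│· · · · · · · ♘│3
2│♙ ♙ ♙ ♙ · · ♙ ♙│2
1│♖ ♘ ♗ · ♔ ♗ · ♖│1
  ─────────────────
  a b c d e f g h

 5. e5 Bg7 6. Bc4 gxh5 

  a b c d e f g h
  ─────────────────
8│♜ · ♝ ♛ ♚ · · ♜│8
7│♟ ♟ ♟ ♟ ♟ · ♝ ♟│7
6│· · ♞ · · · · ♞│6
5│· · · · ♙ ♟ · ♟│5
4│· · ♗ · · ♙ · ·│4
3│· · · · · · · ♘│3
2│♙ ♙ ♙ ♙ · · ♙ ♙│2
1│♖ ♘ ♗ · ♔ · · ♖│1
  ─────────────────
  a b c d e f g h

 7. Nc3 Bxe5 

  a b c d e f g h
  ─────────────────
8│♜ · ♝ ♛ ♚ · · ♜│8
7│♟ ♟ ♟ ♟ ♟ · · ♟│7
6│· · ♞ · · · · ♞│6
5│· · · · ♝ ♟ · ♟│5
4│· · ♗ · · ♙ · ·│4
3│· · ♘ · · · · ♘│3
2│♙ ♙ ♙ ♙ · · ♙ ♙│2
1│♖ · ♗ · ♔ · · ♖│1
  ─────────────────
  a b c d e f g h


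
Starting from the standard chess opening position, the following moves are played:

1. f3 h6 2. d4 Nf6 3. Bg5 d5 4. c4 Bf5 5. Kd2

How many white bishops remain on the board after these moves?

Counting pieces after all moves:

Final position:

  a b c d e f g h
  ─────────────────
8│♜ ♞ · ♛ ♚ ♝ · ♜│8
7│♟ ♟ ♟ · ♟ ♟ ♟ ·│7
6│· · · · · ♞ · ♟│6
5│· · · ♟ · ♝ ♗ ·│5
4│· · ♙ ♙ · · · ·│4
3│· · · · · ♙ · ·│3
2│♙ ♙ · ♔ ♙ · ♙ ♙│2
1│♖ ♘ · ♕ · ♗ ♘ ♖│1
  ─────────────────
  a b c d e f g h


2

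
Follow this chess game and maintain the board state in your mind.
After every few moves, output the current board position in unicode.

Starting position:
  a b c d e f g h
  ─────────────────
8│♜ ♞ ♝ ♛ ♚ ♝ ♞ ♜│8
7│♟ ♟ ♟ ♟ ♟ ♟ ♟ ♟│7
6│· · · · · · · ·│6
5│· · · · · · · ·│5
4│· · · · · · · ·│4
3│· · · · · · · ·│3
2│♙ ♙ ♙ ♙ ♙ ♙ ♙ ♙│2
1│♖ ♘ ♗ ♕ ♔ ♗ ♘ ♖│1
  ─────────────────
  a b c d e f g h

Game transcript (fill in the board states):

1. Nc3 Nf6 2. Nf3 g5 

  a b c d e f g h
  ─────────────────
8│♜ ♞ ♝ ♛ ♚ ♝ · ♜│8
7│♟ ♟ ♟ ♟ ♟ ♟ · ♟│7
6│· · · · · ♞ · ·│6
5│· · · · · · ♟ ·│5
4│· · · · · · · ·│4
3│· · ♘ · · ♘ · ·│3
2│♙ ♙ ♙ ♙ ♙ ♙ ♙ ♙│2
1│♖ · ♗ ♕ ♔ ♗ · ♖│1
  ─────────────────
  a b c d e f g h

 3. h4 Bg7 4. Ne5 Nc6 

  a b c d e f g h
  ─────────────────
8│♜ · ♝ ♛ ♚ · · ♜│8
7│♟ ♟ ♟ ♟ ♟ ♟ ♝ ♟│7
6│· · ♞ · · ♞ · ·│6
5│· · · · ♘ · ♟ ·│5
4│· · · · · · · ♙│4
3│· · ♘ · · · · ·│3
2│♙ ♙ ♙ ♙ ♙ ♙ ♙ ·│2
1│♖ · ♗ ♕ ♔ ♗ · ♖│1
  ─────────────────
  a b c d e f g h

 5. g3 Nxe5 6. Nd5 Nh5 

  a b c d e f g h
  ─────────────────
8│♜ · ♝ ♛ ♚ · · ♜│8
7│♟ ♟ ♟ ♟ ♟ ♟ ♝ ♟│7
6│· · · · · · · ·│6
5│· · · ♘ ♞ · ♟ ♞│5
4│· · · · · · · ♙│4
3│· · · · · · ♙ ·│3
2│♙ ♙ ♙ ♙ ♙ ♙ · ·│2
1│♖ · ♗ ♕ ♔ ♗ · ♖│1
  ─────────────────
  a b c d e f g h

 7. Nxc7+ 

  a b c d e f g h
  ─────────────────
8│♜ · ♝ ♛ ♚ · · ♜│8
7│♟ ♟ ♘ ♟ ♟ ♟ ♝ ♟│7
6│· · · · · · · ·│6
5│· · · · ♞ · ♟ ♞│5
4│· · · · · · · ♙│4
3│· · · · · · ♙ ·│3
2│♙ ♙ ♙ ♙ ♙ ♙ · ·│2
1│♖ · ♗ ♕ ♔ ♗ · ♖│1
  ─────────────────
  a b c d e f g h


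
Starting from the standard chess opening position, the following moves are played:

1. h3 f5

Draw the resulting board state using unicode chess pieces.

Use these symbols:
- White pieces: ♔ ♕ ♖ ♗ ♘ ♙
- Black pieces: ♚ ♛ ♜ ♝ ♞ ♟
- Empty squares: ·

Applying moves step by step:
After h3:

♜ ♞ ♝ ♛ ♚ ♝ ♞ ♜
♟ ♟ ♟ ♟ ♟ ♟ ♟ ♟
· · · · · · · ·
· · · · · · · ·
· · · · · · · ·
· · · · · · · ♙
♙ ♙ ♙ ♙ ♙ ♙ ♙ ·
♖ ♘ ♗ ♕ ♔ ♗ ♘ ♖


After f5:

♜ ♞ ♝ ♛ ♚ ♝ ♞ ♜
♟ ♟ ♟ ♟ ♟ · ♟ ♟
· · · · · · · ·
· · · · · ♟ · ·
· · · · · · · ·
· · · · · · · ♙
♙ ♙ ♙ ♙ ♙ ♙ ♙ ·
♖ ♘ ♗ ♕ ♔ ♗ ♘ ♖



  a b c d e f g h
  ─────────────────
8│♜ ♞ ♝ ♛ ♚ ♝ ♞ ♜│8
7│♟ ♟ ♟ ♟ ♟ · ♟ ♟│7
6│· · · · · · · ·│6
5│· · · · · ♟ · ·│5
4│· · · · · · · ·│4
3│· · · · · · · ♙│3
2│♙ ♙ ♙ ♙ ♙ ♙ ♙ ·│2
1│♖ ♘ ♗ ♕ ♔ ♗ ♘ ♖│1
  ─────────────────
  a b c d e f g h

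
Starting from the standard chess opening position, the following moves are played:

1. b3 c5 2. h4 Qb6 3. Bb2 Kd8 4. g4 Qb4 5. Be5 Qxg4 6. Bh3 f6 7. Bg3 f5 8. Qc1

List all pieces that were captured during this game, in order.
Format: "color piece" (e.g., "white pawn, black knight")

Tracking captures:
  Qxg4: captured white pawn

white pawn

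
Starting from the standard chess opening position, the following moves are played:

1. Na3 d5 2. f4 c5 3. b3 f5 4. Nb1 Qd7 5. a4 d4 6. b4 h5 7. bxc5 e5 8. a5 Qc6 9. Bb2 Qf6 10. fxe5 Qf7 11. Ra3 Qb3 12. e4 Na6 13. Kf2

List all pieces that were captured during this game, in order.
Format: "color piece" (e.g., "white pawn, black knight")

Tracking captures:
  bxc5: captured black pawn
  fxe5: captured black pawn

black pawn, black pawn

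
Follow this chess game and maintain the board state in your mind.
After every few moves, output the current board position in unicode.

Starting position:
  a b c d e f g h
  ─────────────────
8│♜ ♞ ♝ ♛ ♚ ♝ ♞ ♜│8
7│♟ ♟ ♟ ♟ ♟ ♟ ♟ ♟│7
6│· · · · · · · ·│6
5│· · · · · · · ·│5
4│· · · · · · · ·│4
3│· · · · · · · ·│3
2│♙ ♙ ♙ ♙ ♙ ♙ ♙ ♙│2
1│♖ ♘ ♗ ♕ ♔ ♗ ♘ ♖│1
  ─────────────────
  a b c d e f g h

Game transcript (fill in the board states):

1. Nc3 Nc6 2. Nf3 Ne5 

  a b c d e f g h
  ─────────────────
8│♜ · ♝ ♛ ♚ ♝ ♞ ♜│8
7│♟ ♟ ♟ ♟ ♟ ♟ ♟ ♟│7
6│· · · · · · · ·│6
5│· · · · ♞ · · ·│5
4│· · · · · · · ·│4
3│· · ♘ · · ♘ · ·│3
2│♙ ♙ ♙ ♙ ♙ ♙ ♙ ♙│2
1│♖ · ♗ ♕ ♔ ♗ · ♖│1
  ─────────────────
  a b c d e f g h

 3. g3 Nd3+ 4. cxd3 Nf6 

  a b c d e f g h
  ─────────────────
8│♜ · ♝ ♛ ♚ ♝ · ♜│8
7│♟ ♟ ♟ ♟ ♟ ♟ ♟ ♟│7
6│· · · · · ♞ · ·│6
5│· · · · · · · ·│5
4│· · · · · · · ·│4
3│· · ♘ ♙ · ♘ ♙ ·│3
2│♙ ♙ · ♙ ♙ ♙ · ♙│2
1│♖ · ♗ ♕ ♔ ♗ · ♖│1
  ─────────────────
  a b c d e f g h

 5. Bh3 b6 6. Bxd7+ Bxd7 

  a b c d e f g h
  ─────────────────
8│♜ · · ♛ ♚ ♝ · ♜│8
7│♟ · ♟ ♝ ♟ ♟ ♟ ♟│7
6│· ♟ · · · ♞ · ·│6
5│· · · · · · · ·│5
4│· · · · · · · ·│4
3│· · ♘ ♙ · ♘ ♙ ·│3
2│♙ ♙ · ♙ ♙ ♙ · ♙│2
1│♖ · ♗ ♕ ♔ · · ♖│1
  ─────────────────
  a b c d e f g h

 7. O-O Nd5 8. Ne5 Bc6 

  a b c d e f g h
  ─────────────────
8│♜ · · ♛ ♚ ♝ · ♜│8
7│♟ · ♟ · ♟ ♟ ♟ ♟│7
6│· ♟ ♝ · · · · ·│6
5│· · · ♞ ♘ · · ·│5
4│· · · · · · · ·│4
3│· · ♘ ♙ · · ♙ ·│3
2│♙ ♙ · ♙ ♙ ♙ · ♙│2
1│♖ · ♗ ♕ · ♖ ♔ ·│1
  ─────────────────
  a b c d e f g h

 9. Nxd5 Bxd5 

  a b c d e f g h
  ─────────────────
8│♜ · · ♛ ♚ ♝ · ♜│8
7│♟ · ♟ · ♟ ♟ ♟ ♟│7
6│· ♟ · · · · · ·│6
5│· · · ♝ ♘ · · ·│5
4│· · · · · · · ·│4
3│· · · ♙ · · ♙ ·│3
2│♙ ♙ · ♙ ♙ ♙ · ♙│2
1│♖ · ♗ ♕ · ♖ ♔ ·│1
  ─────────────────
  a b c d e f g h


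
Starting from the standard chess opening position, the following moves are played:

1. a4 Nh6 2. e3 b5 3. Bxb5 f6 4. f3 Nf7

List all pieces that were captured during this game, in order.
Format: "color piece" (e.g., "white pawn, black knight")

Tracking captures:
  Bxb5: captured black pawn

black pawn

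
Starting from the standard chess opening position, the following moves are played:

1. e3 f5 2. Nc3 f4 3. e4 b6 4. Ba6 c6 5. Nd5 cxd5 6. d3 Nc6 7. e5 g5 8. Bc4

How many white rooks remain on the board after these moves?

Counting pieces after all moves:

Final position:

  a b c d e f g h
  ─────────────────
8│♜ · ♝ ♛ ♚ ♝ ♞ ♜│8
7│♟ · · ♟ ♟ · · ♟│7
6│· ♟ ♞ · · · · ·│6
5│· · · ♟ ♙ · ♟ ·│5
4│· · ♗ · · ♟ · ·│4
3│· · · ♙ · · · ·│3
2│♙ ♙ ♙ · · ♙ ♙ ♙│2
1│♖ · ♗ ♕ ♔ · ♘ ♖│1
  ─────────────────
  a b c d e f g h


2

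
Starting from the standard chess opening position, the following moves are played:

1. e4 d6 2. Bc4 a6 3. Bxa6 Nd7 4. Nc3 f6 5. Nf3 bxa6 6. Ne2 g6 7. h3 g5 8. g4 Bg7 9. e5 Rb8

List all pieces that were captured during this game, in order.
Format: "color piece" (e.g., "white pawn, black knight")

Tracking captures:
  Bxa6: captured black pawn
  bxa6: captured white bishop

black pawn, white bishop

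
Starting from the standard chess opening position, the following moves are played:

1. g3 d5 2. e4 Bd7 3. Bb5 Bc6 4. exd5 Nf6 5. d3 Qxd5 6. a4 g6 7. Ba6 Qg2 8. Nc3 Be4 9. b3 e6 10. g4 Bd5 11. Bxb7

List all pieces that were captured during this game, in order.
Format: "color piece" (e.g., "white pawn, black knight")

Tracking captures:
  exd5: captured black pawn
  Qxd5: captured white pawn
  Bxb7: captured black pawn

black pawn, white pawn, black pawn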